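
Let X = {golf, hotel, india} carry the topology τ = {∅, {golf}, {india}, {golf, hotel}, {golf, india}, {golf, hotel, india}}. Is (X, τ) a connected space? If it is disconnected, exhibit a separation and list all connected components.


(X, τ) is disconnected; components = [{india}, {golf, hotel}].

Find clopen sets (U ∈ τ with X ∖ U ∈ τ):
  U = ∅, X ∖ U = {golf, hotel, india} — both open, so U is clopen.
  U = {india}, X ∖ U = {golf, hotel} — both open, so U is clopen.
  U = {golf, hotel}, X ∖ U = {india} — both open, so U is clopen.
  U = {golf, hotel, india}, X ∖ U = ∅ — both open, so U is clopen.
Nontrivial clopen(s) exist: e.g. {india}. So (X, τ) is disconnected.
Compute connected components by grouping points that agree on all clopens:
  component: {india}
  component: {golf, hotel}


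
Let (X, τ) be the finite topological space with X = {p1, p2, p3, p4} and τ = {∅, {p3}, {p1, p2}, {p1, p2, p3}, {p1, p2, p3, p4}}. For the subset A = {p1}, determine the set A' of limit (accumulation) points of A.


A' = {p2, p4}

For each x ∈ X, list the open sets U ∈ τ with x ∈ U, then check whether U ∩ (A ∖ {x}) ≠ ∅ for every such U.
  x = p1: open {p1, p2} ∋ x has {p1, p2} ∩ (A ∖ {p1}) = ∅, so x is NOT a limit point.
  x = p2: opens ∋ x are {p1, p2}, {p1, p2, p3}, {p1, p2, p3, p4}; each meets A ∖ {p2}, so x IS a limit point.
  x = p3: open {p3} ∋ x has {p3} ∩ (A ∖ {p3}) = ∅, so x is NOT a limit point.
  x = p4: opens ∋ x are {p1, p2, p3, p4}; each meets A ∖ {p4}, so x IS a limit point.
Collecting: A' = {p2, p4}.


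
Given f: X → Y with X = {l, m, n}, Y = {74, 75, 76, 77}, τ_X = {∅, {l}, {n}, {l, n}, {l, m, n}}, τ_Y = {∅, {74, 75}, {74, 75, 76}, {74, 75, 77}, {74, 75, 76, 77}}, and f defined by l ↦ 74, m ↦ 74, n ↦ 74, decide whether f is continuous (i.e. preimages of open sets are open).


f IS continuous.

Compute f^{-1}(U) for each U ∈ τ_Y:
  U = ∅: f^{-1}(U) = ∅ ∈ τ_X ✓.
  U = {74, 75}: f^{-1}(U) = {l, m, n} ∈ τ_X ✓.
  U = {74, 75, 76}: f^{-1}(U) = {l, m, n} ∈ τ_X ✓.
  U = {74, 75, 77}: f^{-1}(U) = {l, m, n} ∈ τ_X ✓.
  U = {74, 75, 76, 77}: f^{-1}(U) = {l, m, n} ∈ τ_X ✓.
Every preimage lies in τ_X, so f IS continuous.


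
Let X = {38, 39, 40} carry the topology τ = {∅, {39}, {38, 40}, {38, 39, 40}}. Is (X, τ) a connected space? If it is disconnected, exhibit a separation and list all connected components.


(X, τ) is disconnected; components = [{39}, {38, 40}].

Find clopen sets (U ∈ τ with X ∖ U ∈ τ):
  U = ∅, X ∖ U = {38, 39, 40} — both open, so U is clopen.
  U = {39}, X ∖ U = {38, 40} — both open, so U is clopen.
  U = {38, 40}, X ∖ U = {39} — both open, so U is clopen.
  U = {38, 39, 40}, X ∖ U = ∅ — both open, so U is clopen.
Nontrivial clopen(s) exist: e.g. {38, 40}. So (X, τ) is disconnected.
Compute connected components by grouping points that agree on all clopens:
  component: {39}
  component: {38, 40}


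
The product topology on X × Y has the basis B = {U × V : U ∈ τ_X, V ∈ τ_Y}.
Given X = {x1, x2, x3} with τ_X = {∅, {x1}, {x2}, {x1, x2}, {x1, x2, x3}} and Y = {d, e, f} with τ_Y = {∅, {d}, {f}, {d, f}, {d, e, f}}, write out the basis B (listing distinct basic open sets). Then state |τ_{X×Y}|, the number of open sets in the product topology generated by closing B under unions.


Basis B = {∅ × ∅, {x1} × {d}, {x1} × {f}, {x2} × {d}, {x2} × {f}, {x1} × {d, f}, {x1, x2} × {d}, {x1, x2} × {f}, {x2} × {d, f}, {x1} × {d, e, f}, {x1, x2, x3} × {d}, {x1, x2, x3} × {f}, {x2} × {d, e, f}, {x1, x2} × {d, f}, {x1, x2} × {d, e, f}, {x1, x2, x3} × {d, f}, {x1, x2, x3} × {d, e, f}}; |τ_{X×Y}| = 48.

Enumerate products U × V with U ∈ τ_X, V ∈ τ_Y (deduplicated):
  ∅ × ∅ = {} (∅)
  {x1} × {d} = {(x1,d)}
  {x1} × {f} = {(x1,f)}
  {x2} × {d} = {(x2,d)}
  {x2} × {f} = {(x2,f)}
  {x1} × {d, f} = {(x1,d), (x1,f)}
  {x1, x2} × {d} = {(x1,d), (x2,d)}
  {x1, x2} × {f} = {(x1,f), (x2,f)}
  {x2} × {d, f} = {(x2,d), (x2,f)}
  {x1} × {d, e, f} = {(x1,d), (x1,e), (x1,f)}
  {x1, x2, x3} × {d} = {(x1,d), (x2,d), (x3,d)}
  {x1, x2, x3} × {f} = {(x1,f), (x2,f), (x3,f)}
  {x2} × {d, e, f} = {(x2,d), (x2,e), (x2,f)}
  {x1, x2} × {d, f} = {(x1,d), (x1,f), (x2,d), (x2,f)}
  {x1, x2} × {d, e, f} = {(x1,d), (x1,e), (x1,f), (x2,d), (x2,e), (x2,f)}
  {x1, x2, x3} × {d, f} = {(x1,d), (x1,f), (x2,d), (x2,f), (x3,d), (x3,f)}
  {x1, x2, x3} × {d, e, f} = {(x1,d), (x1,e), (x1,f), (x2,d), (x2,e), (x2,f), (x3,d), (x3,e), (x3,f)}
These 17 distinct sets form the basis B.
Close under arbitrary unions to get τ_{X×Y}; counting gives |τ_{X×Y}| = 48.


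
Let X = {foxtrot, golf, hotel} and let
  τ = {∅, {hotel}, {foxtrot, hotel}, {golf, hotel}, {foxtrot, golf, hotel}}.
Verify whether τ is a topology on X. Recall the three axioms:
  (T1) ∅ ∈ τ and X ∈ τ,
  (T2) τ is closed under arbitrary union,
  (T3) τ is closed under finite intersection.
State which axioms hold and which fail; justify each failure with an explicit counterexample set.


τ IS a topology on X.

Axiom (T1): ∅ ∈ τ? Yes; X ∈ τ? Yes.
Axiom (T2/T3): check pairwise unions and intersections of members of τ.
All pairwise intersections and unions checked — each lies in τ. Therefore τ satisfies (T1), (T2), (T3): it IS a topology on X.


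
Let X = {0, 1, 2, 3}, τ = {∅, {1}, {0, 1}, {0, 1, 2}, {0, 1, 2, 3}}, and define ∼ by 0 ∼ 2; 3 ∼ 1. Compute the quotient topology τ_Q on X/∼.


X/∼ = {[0=2], [1=3]}; |τ_Q| = 2.

Equivalence classes: [0=2], [1=3].
Quotient map π: X → X/∼ sends 0 ↦ [0=2], 1 ↦ [1=3], 2 ↦ [0=2], 3 ↦ [1=3].
For each subset V ⊆ X/∼, compute π^{-1}(V) ⊆ X and check whether π^{-1}(V) ∈ τ. V is open in τ_Q iff π^{-1}(V) ∈ τ.
  V = {}: π^{-1}(V) = ∅ ∈ τ ✓.
  V = {[0=2]}: π^{-1}(V) = {0, 2} ∉ τ ✗.
  V = {[1=3]}: π^{-1}(V) = {1, 3} ∉ τ ✗.
  V = {[0=2], [1=3]}: π^{-1}(V) = {0, 1, 2, 3} ∈ τ ✓.
Open sets in the quotient: τ_Q = {{}, {[0=2], [1=3]}} (2 elements).


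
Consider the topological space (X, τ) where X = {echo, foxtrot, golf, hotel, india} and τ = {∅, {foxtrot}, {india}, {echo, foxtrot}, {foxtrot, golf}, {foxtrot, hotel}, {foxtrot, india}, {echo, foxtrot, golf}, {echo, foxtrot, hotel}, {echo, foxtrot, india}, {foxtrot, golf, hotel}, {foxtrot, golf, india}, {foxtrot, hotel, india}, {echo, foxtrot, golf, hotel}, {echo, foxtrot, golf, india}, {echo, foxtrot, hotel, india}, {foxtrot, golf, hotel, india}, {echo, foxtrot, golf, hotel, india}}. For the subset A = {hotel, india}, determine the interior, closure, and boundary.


int(A) = {india}, cl(A) = {hotel, india}, ∂A = {hotel}.

Closed sets in (X, τ) are complements of opens:
  closed(X, τ) = {∅, {echo}, {golf}, {hotel}, {india}, {echo, golf}, {echo, hotel}, {echo, india}, {golf, hotel}, {golf, india}, {hotel, india}, {echo, golf, hotel}, {echo, golf, india}, {echo, hotel, india}, {golf, hotel, india}, {echo, foxtrot, golf, hotel}, {echo, golf, hotel, india}, {echo, foxtrot, golf, hotel, india}}.
int(A) = ⋃ {U ∈ τ : U ⊆ A}. Opens contained in A: ∅, {india}.
Taking the union of these: int(A) = {india}.
cl(A) = ⋂ {C closed : A ⊆ C}. Closed sets containing A: {hotel, india}, {echo, hotel, india}, {golf, hotel, india}, {echo, golf, hotel, india}, {echo, foxtrot, golf, hotel, india}.
Intersecting these: cl(A) = {hotel, india}.
∂A = cl(A) ∖ int(A) = {hotel, india} ∖ {india} = {hotel}.


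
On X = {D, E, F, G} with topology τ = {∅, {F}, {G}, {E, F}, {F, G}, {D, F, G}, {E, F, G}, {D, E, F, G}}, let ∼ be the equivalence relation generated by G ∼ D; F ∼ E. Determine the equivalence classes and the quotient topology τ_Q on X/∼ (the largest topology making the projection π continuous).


X/∼ = {[D=G], [E=F]}; |τ_Q| = 3.

Equivalence classes: [D=G], [E=F].
Quotient map π: X → X/∼ sends D ↦ [D=G], E ↦ [E=F], F ↦ [E=F], G ↦ [D=G].
For each subset V ⊆ X/∼, compute π^{-1}(V) ⊆ X and check whether π^{-1}(V) ∈ τ. V is open in τ_Q iff π^{-1}(V) ∈ τ.
  V = {}: π^{-1}(V) = ∅ ∈ τ ✓.
  V = {[D=G]}: π^{-1}(V) = {D, G} ∉ τ ✗.
  V = {[E=F]}: π^{-1}(V) = {E, F} ∈ τ ✓.
  V = {[D=G], [E=F]}: π^{-1}(V) = {D, E, F, G} ∈ τ ✓.
Open sets in the quotient: τ_Q = {{}, {[E=F]}, {[D=G], [E=F]}} (3 elements).


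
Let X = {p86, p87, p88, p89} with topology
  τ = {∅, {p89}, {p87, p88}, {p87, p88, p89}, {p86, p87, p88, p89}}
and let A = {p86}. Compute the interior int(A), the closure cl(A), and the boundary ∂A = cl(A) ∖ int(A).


int(A) = ∅, cl(A) = {p86}, ∂A = {p86}.

Closed sets in (X, τ) are complements of opens:
  closed(X, τ) = {∅, {p86}, {p86, p89}, {p86, p87, p88}, {p86, p87, p88, p89}}.
int(A) = ⋃ {U ∈ τ : U ⊆ A}. Opens contained in A: ∅.
Taking the union of these: int(A) = ∅.
cl(A) = ⋂ {C closed : A ⊆ C}. Closed sets containing A: {p86}, {p86, p89}, {p86, p87, p88}, {p86, p87, p88, p89}.
Intersecting these: cl(A) = {p86}.
∂A = cl(A) ∖ int(A) = {p86} ∖ ∅ = {p86}.


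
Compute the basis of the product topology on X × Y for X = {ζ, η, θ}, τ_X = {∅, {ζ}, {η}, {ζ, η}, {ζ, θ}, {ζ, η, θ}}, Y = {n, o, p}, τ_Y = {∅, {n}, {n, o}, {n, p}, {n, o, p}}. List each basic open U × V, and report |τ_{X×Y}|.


Basis B = {∅ × ∅, {ζ} × {n}, {η} × {n}, {ζ} × {n, o}, {ζ} × {n, p}, {ζ, η} × {n}, {ζ, θ} × {n}, {η} × {n, o}, {η} × {n, p}, {ζ} × {n, o, p}, {ζ, η, θ} × {n}, {η} × {n, o, p}, {ζ, η} × {n, o}, {ζ, θ} × {n, o}, {ζ, η} × {n, p}, {ζ, θ} × {n, p}, {ζ, η} × {n, o, p}, {ζ, θ} × {n, o, p}, {ζ, η, θ} × {n, o}, {ζ, η, θ} × {n, p}, {ζ, η, θ} × {n, o, p}}; |τ_{X×Y}| = 70.

Enumerate products U × V with U ∈ τ_X, V ∈ τ_Y (deduplicated):
  ∅ × ∅ = {} (∅)
  {ζ} × {n} = {(ζ,n)}
  {η} × {n} = {(η,n)}
  {ζ} × {n, o} = {(ζ,n), (ζ,o)}
  {ζ} × {n, p} = {(ζ,n), (ζ,p)}
  {ζ, η} × {n} = {(ζ,n), (η,n)}
  {ζ, θ} × {n} = {(ζ,n), (θ,n)}
  {η} × {n, o} = {(η,n), (η,o)}
  {η} × {n, p} = {(η,n), (η,p)}
  {ζ} × {n, o, p} = {(ζ,n), (ζ,o), (ζ,p)}
  {ζ, η, θ} × {n} = {(ζ,n), (η,n), (θ,n)}
  {η} × {n, o, p} = {(η,n), (η,o), (η,p)}
  {ζ, η} × {n, o} = {(ζ,n), (ζ,o), (η,n), (η,o)}
  {ζ, θ} × {n, o} = {(ζ,n), (ζ,o), (θ,n), (θ,o)}
  {ζ, η} × {n, p} = {(ζ,n), (ζ,p), (η,n), (η,p)}
  {ζ, θ} × {n, p} = {(ζ,n), (ζ,p), (θ,n), (θ,p)}
  {ζ, η} × {n, o, p} = {(ζ,n), (ζ,o), (ζ,p), (η,n), (η,o), (η,p)}
  {ζ, θ} × {n, o, p} = {(ζ,n), (ζ,o), (ζ,p), (θ,n), (θ,o), (θ,p)}
  {ζ, η, θ} × {n, o} = {(ζ,n), (ζ,o), (η,n), (η,o), (θ,n), (θ,o)}
  {ζ, η, θ} × {n, p} = {(ζ,n), (ζ,p), (η,n), (η,p), (θ,n), (θ,p)}
  {ζ, η, θ} × {n, o, p} = {(ζ,n), (ζ,o), (ζ,p), (η,n), (η,o), (η,p), (θ,n), (θ,o), (θ,p)}
These 21 distinct sets form the basis B.
Close under arbitrary unions to get τ_{X×Y}; counting gives |τ_{X×Y}| = 70.


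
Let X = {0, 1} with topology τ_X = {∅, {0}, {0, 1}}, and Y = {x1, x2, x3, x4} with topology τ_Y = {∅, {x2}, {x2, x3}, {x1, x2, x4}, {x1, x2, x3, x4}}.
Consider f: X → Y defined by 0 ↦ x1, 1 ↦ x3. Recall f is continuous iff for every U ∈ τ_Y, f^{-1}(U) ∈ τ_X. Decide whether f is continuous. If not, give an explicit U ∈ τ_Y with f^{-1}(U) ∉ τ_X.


f is NOT continuous.

Compute f^{-1}(U) for each U ∈ τ_Y:
  U = ∅: f^{-1}(U) = ∅ ∈ τ_X ✓.
  U = {x2}: f^{-1}(U) = ∅ ∈ τ_X ✓.
  U = {x2, x3}: f^{-1}(U) = {1} ∉ τ_X ✗.
  U = {x1, x2, x4}: f^{-1}(U) = {0} ∈ τ_X ✓.
  U = {x1, x2, x3, x4}: f^{-1}(U) = {0, 1} ∈ τ_X ✓.
Found U = {x2, x3} with f^{-1}(U) = {1} not in τ_X. Therefore f is NOT continuous.


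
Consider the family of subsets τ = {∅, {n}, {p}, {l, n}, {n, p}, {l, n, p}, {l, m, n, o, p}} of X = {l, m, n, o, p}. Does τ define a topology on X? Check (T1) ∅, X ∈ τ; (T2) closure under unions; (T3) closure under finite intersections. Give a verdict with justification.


τ IS a topology on X.

Axiom (T1): ∅ ∈ τ? Yes; X ∈ τ? Yes.
Axiom (T2/T3): check pairwise unions and intersections of members of τ.
All pairwise intersections and unions checked — each lies in τ. Therefore τ satisfies (T1), (T2), (T3): it IS a topology on X.


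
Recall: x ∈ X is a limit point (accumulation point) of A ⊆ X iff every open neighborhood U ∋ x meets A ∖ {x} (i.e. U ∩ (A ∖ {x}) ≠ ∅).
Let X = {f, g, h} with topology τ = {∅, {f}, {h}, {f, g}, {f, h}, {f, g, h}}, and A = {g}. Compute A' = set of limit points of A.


A' = ∅

For each x ∈ X, list the open sets U ∈ τ with x ∈ U, then check whether U ∩ (A ∖ {x}) ≠ ∅ for every such U.
  x = f: open {f} ∋ x has {f} ∩ (A ∖ {f}) = ∅, so x is NOT a limit point.
  x = g: open {f, g} ∋ x has {f, g} ∩ (A ∖ {g}) = ∅, so x is NOT a limit point.
  x = h: open {h} ∋ x has {h} ∩ (A ∖ {h}) = ∅, so x is NOT a limit point.
Collecting: A' = ∅.


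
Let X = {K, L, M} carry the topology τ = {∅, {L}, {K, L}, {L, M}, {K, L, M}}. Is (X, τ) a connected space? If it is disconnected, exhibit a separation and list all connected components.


(X, τ) is connected.

Find clopen sets (U ∈ τ with X ∖ U ∈ τ):
  U = ∅, X ∖ U = {K, L, M} — both open, so U is clopen.
  U = {K, L, M}, X ∖ U = ∅ — both open, so U is clopen.
Only trivial clopens (∅ and X) exist, so (X, τ) is connected.
Compute connected components by grouping points that agree on all clopens:
  component: {K, L, M}


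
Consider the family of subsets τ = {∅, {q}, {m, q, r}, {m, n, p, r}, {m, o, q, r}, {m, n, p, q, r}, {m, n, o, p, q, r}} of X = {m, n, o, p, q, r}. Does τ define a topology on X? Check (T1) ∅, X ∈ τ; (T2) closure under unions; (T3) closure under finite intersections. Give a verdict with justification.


τ is NOT a topology on X.

Axiom (T1): ∅ ∈ τ? Yes; X ∈ τ? Yes.
Axiom (T2/T3): check pairwise unions and intersections of members of τ.
Counterexample for (T3): {m, q, r} ∩ {m, n, p, r} = {m, r} ∉ τ. Therefore τ is NOT a topology.


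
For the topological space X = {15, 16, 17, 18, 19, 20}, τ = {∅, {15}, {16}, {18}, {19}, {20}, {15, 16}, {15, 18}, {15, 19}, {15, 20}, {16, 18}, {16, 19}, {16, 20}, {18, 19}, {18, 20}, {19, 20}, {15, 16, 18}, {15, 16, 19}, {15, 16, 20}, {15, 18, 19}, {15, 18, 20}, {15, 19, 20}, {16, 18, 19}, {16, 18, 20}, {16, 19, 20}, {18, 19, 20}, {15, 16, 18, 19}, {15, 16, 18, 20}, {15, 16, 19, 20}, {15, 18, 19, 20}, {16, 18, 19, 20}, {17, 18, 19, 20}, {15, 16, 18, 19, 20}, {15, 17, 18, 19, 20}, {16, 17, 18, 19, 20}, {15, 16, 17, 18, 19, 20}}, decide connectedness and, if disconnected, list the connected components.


(X, τ) is disconnected; components = [{15}, {16}, {17, 18, 19, 20}].

Find clopen sets (U ∈ τ with X ∖ U ∈ τ):
  U = ∅, X ∖ U = {15, 16, 17, 18, 19, 20} — both open, so U is clopen.
  U = {15}, X ∖ U = {16, 17, 18, 19, 20} — both open, so U is clopen.
  U = {16}, X ∖ U = {15, 17, 18, 19, 20} — both open, so U is clopen.
  U = {15, 16}, X ∖ U = {17, 18, 19, 20} — both open, so U is clopen.
  U = {17, 18, 19, 20}, X ∖ U = {15, 16} — both open, so U is clopen.
  U = {15, 17, 18, 19, 20}, X ∖ U = {16} — both open, so U is clopen.
  U = {16, 17, 18, 19, 20}, X ∖ U = {15} — both open, so U is clopen.
  U = {15, 16, 17, 18, 19, 20}, X ∖ U = ∅ — both open, so U is clopen.
Nontrivial clopen(s) exist: e.g. {16, 17, 18, 19, 20}. So (X, τ) is disconnected.
Compute connected components by grouping points that agree on all clopens:
  component: {15}
  component: {16}
  component: {17, 18, 19, 20}


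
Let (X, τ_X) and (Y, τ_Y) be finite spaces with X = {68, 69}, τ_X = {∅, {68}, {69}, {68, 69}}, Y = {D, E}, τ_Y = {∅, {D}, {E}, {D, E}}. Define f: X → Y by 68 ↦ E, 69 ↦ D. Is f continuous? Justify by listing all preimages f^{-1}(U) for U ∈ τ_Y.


f IS continuous.

Compute f^{-1}(U) for each U ∈ τ_Y:
  U = ∅: f^{-1}(U) = ∅ ∈ τ_X ✓.
  U = {D}: f^{-1}(U) = {69} ∈ τ_X ✓.
  U = {E}: f^{-1}(U) = {68} ∈ τ_X ✓.
  U = {D, E}: f^{-1}(U) = {68, 69} ∈ τ_X ✓.
Every preimage lies in τ_X, so f IS continuous.


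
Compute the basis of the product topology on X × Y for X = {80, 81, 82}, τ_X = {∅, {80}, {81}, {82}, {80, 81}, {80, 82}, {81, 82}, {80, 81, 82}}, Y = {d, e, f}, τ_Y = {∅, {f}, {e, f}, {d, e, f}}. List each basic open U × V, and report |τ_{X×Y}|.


Basis B = {∅ × ∅, {80} × {f}, {81} × {f}, {82} × {f}, {80} × {e, f}, {80, 81} × {f}, {80, 82} × {f}, {81} × {e, f}, {81, 82} × {f}, {82} × {e, f}, {80} × {d, e, f}, {80, 81, 82} × {f}, {81} × {d, e, f}, {82} × {d, e, f}, {80, 81} × {e, f}, {80, 82} × {e, f}, {81, 82} × {e, f}, {80, 81} × {d, e, f}, {80, 82} × {d, e, f}, {80, 81, 82} × {e, f}, {81, 82} × {d, e, f}, {80, 81, 82} × {d, e, f}}; |τ_{X×Y}| = 64.

Enumerate products U × V with U ∈ τ_X, V ∈ τ_Y (deduplicated):
  ∅ × ∅ = {} (∅)
  {80} × {f} = {(80,f)}
  {81} × {f} = {(81,f)}
  {82} × {f} = {(82,f)}
  {80} × {e, f} = {(80,e), (80,f)}
  {80, 81} × {f} = {(80,f), (81,f)}
  {80, 82} × {f} = {(80,f), (82,f)}
  {81} × {e, f} = {(81,e), (81,f)}
  {81, 82} × {f} = {(81,f), (82,f)}
  {82} × {e, f} = {(82,e), (82,f)}
  {80} × {d, e, f} = {(80,d), (80,e), (80,f)}
  {80, 81, 82} × {f} = {(80,f), (81,f), (82,f)}
  {81} × {d, e, f} = {(81,d), (81,e), (81,f)}
  {82} × {d, e, f} = {(82,d), (82,e), (82,f)}
  {80, 81} × {e, f} = {(80,e), (80,f), (81,e), (81,f)}
  {80, 82} × {e, f} = {(80,e), (80,f), (82,e), (82,f)}
  {81, 82} × {e, f} = {(81,e), (81,f), (82,e), (82,f)}
  {80, 81} × {d, e, f} = {(80,d), (80,e), (80,f), (81,d), (81,e), (81,f)}
  {80, 82} × {d, e, f} = {(80,d), (80,e), (80,f), (82,d), (82,e), (82,f)}
  {80, 81, 82} × {e, f} = {(80,e), (80,f), (81,e), (81,f), (82,e), (82,f)}
  {81, 82} × {d, e, f} = {(81,d), (81,e), (81,f), (82,d), (82,e), (82,f)}
  {80, 81, 82} × {d, e, f} = {(80,d), (80,e), (80,f), (81,d), (81,e), (81,f), (82,d), (82,e), (82,f)}
These 22 distinct sets form the basis B.
Close under arbitrary unions to get τ_{X×Y}; counting gives |τ_{X×Y}| = 64.


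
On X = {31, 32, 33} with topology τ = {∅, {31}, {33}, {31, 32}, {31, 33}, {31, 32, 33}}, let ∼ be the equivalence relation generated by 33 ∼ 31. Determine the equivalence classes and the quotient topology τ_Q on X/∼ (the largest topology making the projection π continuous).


X/∼ = {[31=33], [32]}; |τ_Q| = 3.

Equivalence classes: [31=33], [32].
Quotient map π: X → X/∼ sends 31 ↦ [31=33], 32 ↦ [32], 33 ↦ [31=33].
For each subset V ⊆ X/∼, compute π^{-1}(V) ⊆ X and check whether π^{-1}(V) ∈ τ. V is open in τ_Q iff π^{-1}(V) ∈ τ.
  V = {}: π^{-1}(V) = ∅ ∈ τ ✓.
  V = {[31=33]}: π^{-1}(V) = {31, 33} ∈ τ ✓.
  V = {[32]}: π^{-1}(V) = {32} ∉ τ ✗.
  V = {[31=33], [32]}: π^{-1}(V) = {31, 32, 33} ∈ τ ✓.
Open sets in the quotient: τ_Q = {{}, {[31=33]}, {[31=33], [32]}} (3 elements).


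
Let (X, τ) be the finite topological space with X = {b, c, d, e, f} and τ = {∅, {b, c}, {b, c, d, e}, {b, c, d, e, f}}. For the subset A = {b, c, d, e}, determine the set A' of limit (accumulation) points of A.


A' = {b, c, d, e, f}

For each x ∈ X, list the open sets U ∈ τ with x ∈ U, then check whether U ∩ (A ∖ {x}) ≠ ∅ for every such U.
  x = b: opens ∋ x are {b, c}, {b, c, d, e}, {b, c, d, e, f}; each meets A ∖ {b}, so x IS a limit point.
  x = c: opens ∋ x are {b, c}, {b, c, d, e}, {b, c, d, e, f}; each meets A ∖ {c}, so x IS a limit point.
  x = d: opens ∋ x are {b, c, d, e}, {b, c, d, e, f}; each meets A ∖ {d}, so x IS a limit point.
  x = e: opens ∋ x are {b, c, d, e}, {b, c, d, e, f}; each meets A ∖ {e}, so x IS a limit point.
  x = f: opens ∋ x are {b, c, d, e, f}; each meets A ∖ {f}, so x IS a limit point.
Collecting: A' = {b, c, d, e, f}.


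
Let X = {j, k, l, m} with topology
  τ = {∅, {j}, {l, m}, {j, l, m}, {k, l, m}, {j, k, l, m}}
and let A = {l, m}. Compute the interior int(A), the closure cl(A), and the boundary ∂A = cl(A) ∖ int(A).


int(A) = {l, m}, cl(A) = {k, l, m}, ∂A = {k}.

Closed sets in (X, τ) are complements of opens:
  closed(X, τ) = {∅, {j}, {k}, {j, k}, {k, l, m}, {j, k, l, m}}.
int(A) = ⋃ {U ∈ τ : U ⊆ A}. Opens contained in A: ∅, {l, m}.
Taking the union of these: int(A) = {l, m}.
cl(A) = ⋂ {C closed : A ⊆ C}. Closed sets containing A: {k, l, m}, {j, k, l, m}.
Intersecting these: cl(A) = {k, l, m}.
∂A = cl(A) ∖ int(A) = {k, l, m} ∖ {l, m} = {k}.


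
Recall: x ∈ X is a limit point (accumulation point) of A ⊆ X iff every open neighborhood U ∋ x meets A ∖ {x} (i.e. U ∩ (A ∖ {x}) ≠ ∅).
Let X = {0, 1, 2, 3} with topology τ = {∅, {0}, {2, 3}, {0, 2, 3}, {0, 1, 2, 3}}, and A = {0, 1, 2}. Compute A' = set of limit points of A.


A' = {1, 3}

For each x ∈ X, list the open sets U ∈ τ with x ∈ U, then check whether U ∩ (A ∖ {x}) ≠ ∅ for every such U.
  x = 0: open {0} ∋ x has {0} ∩ (A ∖ {0}) = ∅, so x is NOT a limit point.
  x = 1: opens ∋ x are {0, 1, 2, 3}; each meets A ∖ {1}, so x IS a limit point.
  x = 2: open {2, 3} ∋ x has {2, 3} ∩ (A ∖ {2}) = ∅, so x is NOT a limit point.
  x = 3: opens ∋ x are {2, 3}, {0, 2, 3}, {0, 1, 2, 3}; each meets A ∖ {3}, so x IS a limit point.
Collecting: A' = {1, 3}.


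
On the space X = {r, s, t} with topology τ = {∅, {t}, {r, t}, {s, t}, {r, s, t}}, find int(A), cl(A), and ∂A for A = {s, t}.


int(A) = {s, t}, cl(A) = {r, s, t}, ∂A = {r}.

Closed sets in (X, τ) are complements of opens:
  closed(X, τ) = {∅, {r}, {s}, {r, s}, {r, s, t}}.
int(A) = ⋃ {U ∈ τ : U ⊆ A}. Opens contained in A: ∅, {t}, {s, t}.
Taking the union of these: int(A) = {s, t}.
cl(A) = ⋂ {C closed : A ⊆ C}. Closed sets containing A: {r, s, t}.
Intersecting these: cl(A) = {r, s, t}.
∂A = cl(A) ∖ int(A) = {r, s, t} ∖ {s, t} = {r}.


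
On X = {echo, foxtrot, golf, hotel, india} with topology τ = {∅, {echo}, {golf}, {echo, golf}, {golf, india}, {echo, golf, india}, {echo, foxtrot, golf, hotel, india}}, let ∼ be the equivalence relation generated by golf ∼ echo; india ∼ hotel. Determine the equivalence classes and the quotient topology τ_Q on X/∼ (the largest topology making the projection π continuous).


X/∼ = {[echo=golf], [foxtrot], [hotel=india]}; |τ_Q| = 3.

Equivalence classes: [echo=golf], [foxtrot], [hotel=india].
Quotient map π: X → X/∼ sends echo ↦ [echo=golf], foxtrot ↦ [foxtrot], golf ↦ [echo=golf], hotel ↦ [hotel=india], india ↦ [hotel=india].
For each subset V ⊆ X/∼, compute π^{-1}(V) ⊆ X and check whether π^{-1}(V) ∈ τ. V is open in τ_Q iff π^{-1}(V) ∈ τ.
  V = {}: π^{-1}(V) = ∅ ∈ τ ✓.
  V = {[echo=golf]}: π^{-1}(V) = {echo, golf} ∈ τ ✓.
  V = {[foxtrot]}: π^{-1}(V) = {foxtrot} ∉ τ ✗.
  V = {[echo=golf], [foxtrot]}: π^{-1}(V) = {echo, foxtrot, golf} ∉ τ ✗.
  V = {[hotel=india]}: π^{-1}(V) = {hotel, india} ∉ τ ✗.
  V = {[echo=golf], [hotel=india]}: π^{-1}(V) = {echo, golf, hotel, india} ∉ τ ✗.
  V = {[foxtrot], [hotel=india]}: π^{-1}(V) = {foxtrot, hotel, india} ∉ τ ✗.
  V = {[echo=golf], [foxtrot], [hotel=india]}: π^{-1}(V) = {echo, foxtrot, golf, hotel, india} ∈ τ ✓.
Open sets in the quotient: τ_Q = {{}, {[echo=golf]}, {[echo=golf], [foxtrot], [hotel=india]}} (3 elements).


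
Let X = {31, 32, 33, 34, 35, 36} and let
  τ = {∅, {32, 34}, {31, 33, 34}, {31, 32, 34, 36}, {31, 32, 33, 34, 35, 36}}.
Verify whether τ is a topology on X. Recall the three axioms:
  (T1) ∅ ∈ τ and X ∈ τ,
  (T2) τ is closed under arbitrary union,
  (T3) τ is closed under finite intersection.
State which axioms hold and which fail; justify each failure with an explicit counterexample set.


τ is NOT a topology on X.

Axiom (T1): ∅ ∈ τ? Yes; X ∈ τ? Yes.
Axiom (T2/T3): check pairwise unions and intersections of members of τ.
Counterexample for (T3): {32, 34} ∩ {31, 33, 34} = {34} ∉ τ. Therefore τ is NOT a topology.


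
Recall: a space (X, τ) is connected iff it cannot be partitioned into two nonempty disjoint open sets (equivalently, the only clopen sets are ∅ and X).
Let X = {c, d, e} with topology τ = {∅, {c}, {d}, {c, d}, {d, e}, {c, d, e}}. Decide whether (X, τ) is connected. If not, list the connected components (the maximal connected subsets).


(X, τ) is disconnected; components = [{c}, {d, e}].

Find clopen sets (U ∈ τ with X ∖ U ∈ τ):
  U = ∅, X ∖ U = {c, d, e} — both open, so U is clopen.
  U = {c}, X ∖ U = {d, e} — both open, so U is clopen.
  U = {d, e}, X ∖ U = {c} — both open, so U is clopen.
  U = {c, d, e}, X ∖ U = ∅ — both open, so U is clopen.
Nontrivial clopen(s) exist: e.g. {c}. So (X, τ) is disconnected.
Compute connected components by grouping points that agree on all clopens:
  component: {c}
  component: {d, e}


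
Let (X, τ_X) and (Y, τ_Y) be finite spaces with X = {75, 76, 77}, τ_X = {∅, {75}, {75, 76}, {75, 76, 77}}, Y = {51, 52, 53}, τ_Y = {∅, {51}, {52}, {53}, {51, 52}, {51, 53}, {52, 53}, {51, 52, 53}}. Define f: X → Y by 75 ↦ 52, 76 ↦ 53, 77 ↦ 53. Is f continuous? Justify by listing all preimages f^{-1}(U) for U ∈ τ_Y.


f is NOT continuous.

Compute f^{-1}(U) for each U ∈ τ_Y:
  U = ∅: f^{-1}(U) = ∅ ∈ τ_X ✓.
  U = {51}: f^{-1}(U) = ∅ ∈ τ_X ✓.
  U = {52}: f^{-1}(U) = {75} ∈ τ_X ✓.
  U = {53}: f^{-1}(U) = {76, 77} ∉ τ_X ✗.
  U = {51, 52}: f^{-1}(U) = {75} ∈ τ_X ✓.
  U = {51, 53}: f^{-1}(U) = {76, 77} ∉ τ_X ✗.
  U = {52, 53}: f^{-1}(U) = {75, 76, 77} ∈ τ_X ✓.
  U = {51, 52, 53}: f^{-1}(U) = {75, 76, 77} ∈ τ_X ✓.
Found U = {53} with f^{-1}(U) = {76, 77} not in τ_X. Therefore f is NOT continuous.


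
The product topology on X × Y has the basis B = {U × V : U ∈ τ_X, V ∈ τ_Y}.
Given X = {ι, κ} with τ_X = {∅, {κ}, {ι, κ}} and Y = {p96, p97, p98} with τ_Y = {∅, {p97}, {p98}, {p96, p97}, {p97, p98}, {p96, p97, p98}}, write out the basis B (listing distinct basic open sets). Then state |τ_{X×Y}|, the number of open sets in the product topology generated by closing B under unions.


Basis B = {∅ × ∅, {κ} × {p97}, {κ} × {p98}, {ι, κ} × {p97}, {ι, κ} × {p98}, {κ} × {p96, p97}, {κ} × {p97, p98}, {κ} × {p96, p97, p98}, {ι, κ} × {p96, p97}, {ι, κ} × {p97, p98}, {ι, κ} × {p96, p97, p98}}; |τ_{X×Y}| = 18.

Enumerate products U × V with U ∈ τ_X, V ∈ τ_Y (deduplicated):
  ∅ × ∅ = {} (∅)
  {κ} × {p97} = {(κ,p97)}
  {κ} × {p98} = {(κ,p98)}
  {ι, κ} × {p97} = {(ι,p97), (κ,p97)}
  {ι, κ} × {p98} = {(ι,p98), (κ,p98)}
  {κ} × {p96, p97} = {(κ,p96), (κ,p97)}
  {κ} × {p97, p98} = {(κ,p97), (κ,p98)}
  {κ} × {p96, p97, p98} = {(κ,p96), (κ,p97), (κ,p98)}
  {ι, κ} × {p96, p97} = {(ι,p96), (ι,p97), (κ,p96), (κ,p97)}
  {ι, κ} × {p97, p98} = {(ι,p97), (ι,p98), (κ,p97), (κ,p98)}
  {ι, κ} × {p96, p97, p98} = {(ι,p96), (ι,p97), (ι,p98), (κ,p96), (κ,p97), (κ,p98)}
These 11 distinct sets form the basis B.
Close under arbitrary unions to get τ_{X×Y}; counting gives |τ_{X×Y}| = 18.


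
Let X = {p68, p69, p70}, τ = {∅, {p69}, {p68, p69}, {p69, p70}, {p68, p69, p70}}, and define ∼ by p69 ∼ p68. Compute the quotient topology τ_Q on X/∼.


X/∼ = {[p68=p69], [p70]}; |τ_Q| = 3.

Equivalence classes: [p68=p69], [p70].
Quotient map π: X → X/∼ sends p68 ↦ [p68=p69], p69 ↦ [p68=p69], p70 ↦ [p70].
For each subset V ⊆ X/∼, compute π^{-1}(V) ⊆ X and check whether π^{-1}(V) ∈ τ. V is open in τ_Q iff π^{-1}(V) ∈ τ.
  V = {}: π^{-1}(V) = ∅ ∈ τ ✓.
  V = {[p68=p69]}: π^{-1}(V) = {p68, p69} ∈ τ ✓.
  V = {[p70]}: π^{-1}(V) = {p70} ∉ τ ✗.
  V = {[p68=p69], [p70]}: π^{-1}(V) = {p68, p69, p70} ∈ τ ✓.
Open sets in the quotient: τ_Q = {{}, {[p68=p69]}, {[p68=p69], [p70]}} (3 elements).


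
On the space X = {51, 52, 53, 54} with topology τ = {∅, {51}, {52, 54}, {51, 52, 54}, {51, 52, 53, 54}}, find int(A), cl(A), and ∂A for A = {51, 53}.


int(A) = {51}, cl(A) = {51, 53}, ∂A = {53}.

Closed sets in (X, τ) are complements of opens:
  closed(X, τ) = {∅, {53}, {51, 53}, {52, 53, 54}, {51, 52, 53, 54}}.
int(A) = ⋃ {U ∈ τ : U ⊆ A}. Opens contained in A: ∅, {51}.
Taking the union of these: int(A) = {51}.
cl(A) = ⋂ {C closed : A ⊆ C}. Closed sets containing A: {51, 53}, {51, 52, 53, 54}.
Intersecting these: cl(A) = {51, 53}.
∂A = cl(A) ∖ int(A) = {51, 53} ∖ {51} = {53}.


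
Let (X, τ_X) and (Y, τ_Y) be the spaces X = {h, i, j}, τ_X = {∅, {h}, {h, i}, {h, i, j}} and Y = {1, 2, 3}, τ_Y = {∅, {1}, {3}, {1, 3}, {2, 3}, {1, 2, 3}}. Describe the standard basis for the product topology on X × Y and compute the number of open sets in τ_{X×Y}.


Basis B = {∅ × ∅, {h} × {1}, {h} × {3}, {h} × {1, 3}, {h, i} × {1}, {h} × {2, 3}, {h, i} × {3}, {h} × {1, 2, 3}, {h, i, j} × {1}, {h, i, j} × {3}, {h, i} × {1, 3}, {h, i} × {2, 3}, {h, i} × {1, 2, 3}, {h, i, j} × {1, 3}, {h, i, j} × {2, 3}, {h, i, j} × {1, 2, 3}}; |τ_{X×Y}| = 40.

Enumerate products U × V with U ∈ τ_X, V ∈ τ_Y (deduplicated):
  ∅ × ∅ = {} (∅)
  {h} × {1} = {(h,1)}
  {h} × {3} = {(h,3)}
  {h} × {1, 3} = {(h,1), (h,3)}
  {h, i} × {1} = {(h,1), (i,1)}
  {h} × {2, 3} = {(h,2), (h,3)}
  {h, i} × {3} = {(h,3), (i,3)}
  {h} × {1, 2, 3} = {(h,1), (h,2), (h,3)}
  {h, i, j} × {1} = {(h,1), (i,1), (j,1)}
  {h, i, j} × {3} = {(h,3), (i,3), (j,3)}
  {h, i} × {1, 3} = {(h,1), (h,3), (i,1), (i,3)}
  {h, i} × {2, 3} = {(h,2), (h,3), (i,2), (i,3)}
  {h, i} × {1, 2, 3} = {(h,1), (h,2), (h,3), (i,1), (i,2), (i,3)}
  {h, i, j} × {1, 3} = {(h,1), (h,3), (i,1), (i,3), (j,1), (j,3)}
  {h, i, j} × {2, 3} = {(h,2), (h,3), (i,2), (i,3), (j,2), (j,3)}
  {h, i, j} × {1, 2, 3} = {(h,1), (h,2), (h,3), (i,1), (i,2), (i,3), (j,1), (j,2), (j,3)}
These 16 distinct sets form the basis B.
Close under arbitrary unions to get τ_{X×Y}; counting gives |τ_{X×Y}| = 40.


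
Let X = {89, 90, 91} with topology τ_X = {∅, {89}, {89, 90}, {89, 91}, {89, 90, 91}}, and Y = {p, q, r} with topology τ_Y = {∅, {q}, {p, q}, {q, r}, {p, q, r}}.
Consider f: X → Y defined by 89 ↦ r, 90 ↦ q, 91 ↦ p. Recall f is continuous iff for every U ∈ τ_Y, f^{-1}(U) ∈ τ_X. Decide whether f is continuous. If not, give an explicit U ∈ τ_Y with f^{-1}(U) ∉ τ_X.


f is NOT continuous.

Compute f^{-1}(U) for each U ∈ τ_Y:
  U = ∅: f^{-1}(U) = ∅ ∈ τ_X ✓.
  U = {q}: f^{-1}(U) = {90} ∉ τ_X ✗.
  U = {p, q}: f^{-1}(U) = {90, 91} ∉ τ_X ✗.
  U = {q, r}: f^{-1}(U) = {89, 90} ∈ τ_X ✓.
  U = {p, q, r}: f^{-1}(U) = {89, 90, 91} ∈ τ_X ✓.
Found U = {q} with f^{-1}(U) = {90} not in τ_X. Therefore f is NOT continuous.


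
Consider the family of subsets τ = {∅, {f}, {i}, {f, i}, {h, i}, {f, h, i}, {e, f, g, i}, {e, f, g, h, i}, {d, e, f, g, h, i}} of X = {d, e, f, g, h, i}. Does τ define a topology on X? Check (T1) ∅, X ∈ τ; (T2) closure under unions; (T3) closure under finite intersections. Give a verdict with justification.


τ IS a topology on X.

Axiom (T1): ∅ ∈ τ? Yes; X ∈ τ? Yes.
Axiom (T2/T3): check pairwise unions and intersections of members of τ.
All pairwise intersections and unions checked — each lies in τ. Therefore τ satisfies (T1), (T2), (T3): it IS a topology on X.


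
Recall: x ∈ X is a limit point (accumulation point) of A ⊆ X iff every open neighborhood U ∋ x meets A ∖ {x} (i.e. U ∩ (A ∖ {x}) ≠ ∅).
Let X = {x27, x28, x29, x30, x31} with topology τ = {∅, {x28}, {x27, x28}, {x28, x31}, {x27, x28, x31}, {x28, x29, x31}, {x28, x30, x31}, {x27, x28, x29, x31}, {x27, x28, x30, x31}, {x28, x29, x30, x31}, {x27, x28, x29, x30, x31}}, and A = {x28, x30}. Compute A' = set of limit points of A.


A' = {x27, x29, x30, x31}

For each x ∈ X, list the open sets U ∈ τ with x ∈ U, then check whether U ∩ (A ∖ {x}) ≠ ∅ for every such U.
  x = x27: opens ∋ x are {x27, x28}, {x27, x28, x31}, {x27, x28, x29, x31}, {x27, x28, x30, x31}, {x27, x28, x29, x30, x31}; each meets A ∖ {x27}, so x IS a limit point.
  x = x28: open {x28} ∋ x has {x28} ∩ (A ∖ {x28}) = ∅, so x is NOT a limit point.
  x = x29: opens ∋ x are {x28, x29, x31}, {x27, x28, x29, x31}, {x28, x29, x30, x31}, {x27, x28, x29, x30, x31}; each meets A ∖ {x29}, so x IS a limit point.
  x = x30: opens ∋ x are {x28, x30, x31}, {x27, x28, x30, x31}, {x28, x29, x30, x31}, {x27, x28, x29, x30, x31}; each meets A ∖ {x30}, so x IS a limit point.
  x = x31: opens ∋ x are {x28, x31}, {x27, x28, x31}, {x28, x29, x31}, {x28, x30, x31}, {x27, x28, x29, x31}, {x27, x28, x30, x31}, {x28, x29, x30, x31}, {x27, x28, x29, x30, x31}; each meets A ∖ {x31}, so x IS a limit point.
Collecting: A' = {x27, x29, x30, x31}.


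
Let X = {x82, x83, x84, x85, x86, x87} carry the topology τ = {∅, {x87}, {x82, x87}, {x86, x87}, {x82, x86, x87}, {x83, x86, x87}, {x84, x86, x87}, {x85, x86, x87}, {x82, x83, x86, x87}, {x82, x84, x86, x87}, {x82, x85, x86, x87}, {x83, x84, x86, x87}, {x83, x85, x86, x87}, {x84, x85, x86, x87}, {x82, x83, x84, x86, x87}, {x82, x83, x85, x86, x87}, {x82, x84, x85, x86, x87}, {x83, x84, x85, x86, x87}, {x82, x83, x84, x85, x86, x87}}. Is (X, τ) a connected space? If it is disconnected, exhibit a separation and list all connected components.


(X, τ) is connected.

Find clopen sets (U ∈ τ with X ∖ U ∈ τ):
  U = ∅, X ∖ U = {x82, x83, x84, x85, x86, x87} — both open, so U is clopen.
  U = {x82, x83, x84, x85, x86, x87}, X ∖ U = ∅ — both open, so U is clopen.
Only trivial clopens (∅ and X) exist, so (X, τ) is connected.
Compute connected components by grouping points that agree on all clopens:
  component: {x82, x83, x84, x85, x86, x87}


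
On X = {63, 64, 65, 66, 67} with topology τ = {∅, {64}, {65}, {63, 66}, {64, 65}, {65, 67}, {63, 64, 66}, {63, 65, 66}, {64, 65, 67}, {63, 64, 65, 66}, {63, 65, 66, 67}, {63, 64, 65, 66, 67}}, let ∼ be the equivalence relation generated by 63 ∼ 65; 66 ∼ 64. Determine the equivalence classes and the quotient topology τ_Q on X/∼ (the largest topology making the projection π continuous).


X/∼ = {[63=65], [64=66], [67]}; |τ_Q| = 3.

Equivalence classes: [63=65], [64=66], [67].
Quotient map π: X → X/∼ sends 63 ↦ [63=65], 64 ↦ [64=66], 65 ↦ [63=65], 66 ↦ [64=66], 67 ↦ [67].
For each subset V ⊆ X/∼, compute π^{-1}(V) ⊆ X and check whether π^{-1}(V) ∈ τ. V is open in τ_Q iff π^{-1}(V) ∈ τ.
  V = {}: π^{-1}(V) = ∅ ∈ τ ✓.
  V = {[63=65]}: π^{-1}(V) = {63, 65} ∉ τ ✗.
  V = {[64=66]}: π^{-1}(V) = {64, 66} ∉ τ ✗.
  V = {[63=65], [64=66]}: π^{-1}(V) = {63, 64, 65, 66} ∈ τ ✓.
  V = {[67]}: π^{-1}(V) = {67} ∉ τ ✗.
  V = {[63=65], [67]}: π^{-1}(V) = {63, 65, 67} ∉ τ ✗.
  V = {[64=66], [67]}: π^{-1}(V) = {64, 66, 67} ∉ τ ✗.
  V = {[63=65], [64=66], [67]}: π^{-1}(V) = {63, 64, 65, 66, 67} ∈ τ ✓.
Open sets in the quotient: τ_Q = {{}, {[63=65], [64=66]}, {[63=65], [64=66], [67]}} (3 elements).


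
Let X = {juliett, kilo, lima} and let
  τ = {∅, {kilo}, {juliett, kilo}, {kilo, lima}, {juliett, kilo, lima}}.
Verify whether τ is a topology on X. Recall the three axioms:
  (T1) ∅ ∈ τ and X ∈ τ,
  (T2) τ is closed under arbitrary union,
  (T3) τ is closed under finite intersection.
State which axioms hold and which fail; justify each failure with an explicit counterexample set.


τ IS a topology on X.

Axiom (T1): ∅ ∈ τ? Yes; X ∈ τ? Yes.
Axiom (T2/T3): check pairwise unions and intersections of members of τ.
All pairwise intersections and unions checked — each lies in τ. Therefore τ satisfies (T1), (T2), (T3): it IS a topology on X.


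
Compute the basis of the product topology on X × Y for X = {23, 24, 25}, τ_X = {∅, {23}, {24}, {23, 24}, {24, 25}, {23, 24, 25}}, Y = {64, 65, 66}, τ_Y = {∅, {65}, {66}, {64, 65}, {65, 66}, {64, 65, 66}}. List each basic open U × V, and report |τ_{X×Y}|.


Basis B = {∅ × ∅, {23} × {65}, {23} × {66}, {24} × {65}, {24} × {66}, {23} × {64, 65}, {23} × {65, 66}, {23, 24} × {65}, {23, 24} × {66}, {24} × {64, 65}, {24} × {65, 66}, {24, 25} × {65}, {24, 25} × {66}, {23} × {64, 65, 66}, {23, 24, 25} × {65}, {23, 24, 25} × {66}, {24} × {64, 65, 66}, {23, 24} × {64, 65}, {23, 24} × {65, 66}, {24, 25} × {64, 65}, {24, 25} × {65, 66}, {23, 24} × {64, 65, 66}, {23, 24, 25} × {64, 65}, {23, 24, 25} × {65, 66}, {24, 25} × {64, 65, 66}, {23, 24, 25} × {64, 65, 66}}; |τ_{X×Y}| = 108.

Enumerate products U × V with U ∈ τ_X, V ∈ τ_Y (deduplicated):
  ∅ × ∅ = {} (∅)
  {23} × {65} = {(23,65)}
  {23} × {66} = {(23,66)}
  {24} × {65} = {(24,65)}
  {24} × {66} = {(24,66)}
  {23} × {64, 65} = {(23,64), (23,65)}
  {23} × {65, 66} = {(23,65), (23,66)}
  {23, 24} × {65} = {(23,65), (24,65)}
  {23, 24} × {66} = {(23,66), (24,66)}
  {24} × {64, 65} = {(24,64), (24,65)}
  {24} × {65, 66} = {(24,65), (24,66)}
  {24, 25} × {65} = {(24,65), (25,65)}
  {24, 25} × {66} = {(24,66), (25,66)}
  {23} × {64, 65, 66} = {(23,64), (23,65), (23,66)}
  {23, 24, 25} × {65} = {(23,65), (24,65), (25,65)}
  {23, 24, 25} × {66} = {(23,66), (24,66), (25,66)}
  {24} × {64, 65, 66} = {(24,64), (24,65), (24,66)}
  {23, 24} × {64, 65} = {(23,64), (23,65), (24,64), (24,65)}
  {23, 24} × {65, 66} = {(23,65), (23,66), (24,65), (24,66)}
  {24, 25} × {64, 65} = {(24,64), (24,65), (25,64), (25,65)}
  {24, 25} × {65, 66} = {(24,65), (24,66), (25,65), (25,66)}
  {23, 24} × {64, 65, 66} = {(23,64), (23,65), (23,66), (24,64), (24,65), (24,66)}
  {23, 24, 25} × {64, 65} = {(23,64), (23,65), (24,64), (24,65), (25,64), (25,65)}
  {23, 24, 25} × {65, 66} = {(23,65), (23,66), (24,65), (24,66), (25,65), (25,66)}
  {24, 25} × {64, 65, 66} = {(24,64), (24,65), (24,66), (25,64), (25,65), (25,66)}
  {23, 24, 25} × {64, 65, 66} = {(23,64), (23,65), (23,66), (24,64), (24,65), (24,66), (25,64), (25,65), (25,66)}
These 26 distinct sets form the basis B.
Close under arbitrary unions to get τ_{X×Y}; counting gives |τ_{X×Y}| = 108.


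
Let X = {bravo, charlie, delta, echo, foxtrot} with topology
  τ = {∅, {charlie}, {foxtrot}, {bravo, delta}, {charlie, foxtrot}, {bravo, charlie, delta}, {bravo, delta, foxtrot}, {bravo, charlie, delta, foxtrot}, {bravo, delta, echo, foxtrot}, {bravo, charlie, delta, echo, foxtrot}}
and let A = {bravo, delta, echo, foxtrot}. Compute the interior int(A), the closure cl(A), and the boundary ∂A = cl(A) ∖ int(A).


int(A) = {bravo, delta, echo, foxtrot}, cl(A) = {bravo, delta, echo, foxtrot}, ∂A = ∅.

Closed sets in (X, τ) are complements of opens:
  closed(X, τ) = {∅, {charlie}, {echo}, {charlie, echo}, {echo, foxtrot}, {bravo, delta, echo}, {charlie, echo, foxtrot}, {bravo, charlie, delta, echo}, {bravo, delta, echo, foxtrot}, {bravo, charlie, delta, echo, foxtrot}}.
int(A) = ⋃ {U ∈ τ : U ⊆ A}. Opens contained in A: ∅, {foxtrot}, {bravo, delta}, {bravo, delta, foxtrot}, {bravo, delta, echo, foxtrot}.
Taking the union of these: int(A) = {bravo, delta, echo, foxtrot}.
cl(A) = ⋂ {C closed : A ⊆ C}. Closed sets containing A: {bravo, delta, echo, foxtrot}, {bravo, charlie, delta, echo, foxtrot}.
Intersecting these: cl(A) = {bravo, delta, echo, foxtrot}.
∂A = cl(A) ∖ int(A) = {bravo, delta, echo, foxtrot} ∖ {bravo, delta, echo, foxtrot} = ∅.


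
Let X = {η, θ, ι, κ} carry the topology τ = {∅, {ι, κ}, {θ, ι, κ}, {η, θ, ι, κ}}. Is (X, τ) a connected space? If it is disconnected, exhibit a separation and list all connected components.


(X, τ) is connected.

Find clopen sets (U ∈ τ with X ∖ U ∈ τ):
  U = ∅, X ∖ U = {η, θ, ι, κ} — both open, so U is clopen.
  U = {η, θ, ι, κ}, X ∖ U = ∅ — both open, so U is clopen.
Only trivial clopens (∅ and X) exist, so (X, τ) is connected.
Compute connected components by grouping points that agree on all clopens:
  component: {η, θ, ι, κ}


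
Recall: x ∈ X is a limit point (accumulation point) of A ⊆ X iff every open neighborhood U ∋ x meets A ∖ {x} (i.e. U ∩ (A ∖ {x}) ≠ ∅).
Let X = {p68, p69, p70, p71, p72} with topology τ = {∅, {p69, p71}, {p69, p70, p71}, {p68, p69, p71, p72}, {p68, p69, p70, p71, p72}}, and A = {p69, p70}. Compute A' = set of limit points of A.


A' = {p68, p70, p71, p72}

For each x ∈ X, list the open sets U ∈ τ with x ∈ U, then check whether U ∩ (A ∖ {x}) ≠ ∅ for every such U.
  x = p68: opens ∋ x are {p68, p69, p71, p72}, {p68, p69, p70, p71, p72}; each meets A ∖ {p68}, so x IS a limit point.
  x = p69: open {p69, p71} ∋ x has {p69, p71} ∩ (A ∖ {p69}) = ∅, so x is NOT a limit point.
  x = p70: opens ∋ x are {p69, p70, p71}, {p68, p69, p70, p71, p72}; each meets A ∖ {p70}, so x IS a limit point.
  x = p71: opens ∋ x are {p69, p71}, {p69, p70, p71}, {p68, p69, p71, p72}, {p68, p69, p70, p71, p72}; each meets A ∖ {p71}, so x IS a limit point.
  x = p72: opens ∋ x are {p68, p69, p71, p72}, {p68, p69, p70, p71, p72}; each meets A ∖ {p72}, so x IS a limit point.
Collecting: A' = {p68, p70, p71, p72}.
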